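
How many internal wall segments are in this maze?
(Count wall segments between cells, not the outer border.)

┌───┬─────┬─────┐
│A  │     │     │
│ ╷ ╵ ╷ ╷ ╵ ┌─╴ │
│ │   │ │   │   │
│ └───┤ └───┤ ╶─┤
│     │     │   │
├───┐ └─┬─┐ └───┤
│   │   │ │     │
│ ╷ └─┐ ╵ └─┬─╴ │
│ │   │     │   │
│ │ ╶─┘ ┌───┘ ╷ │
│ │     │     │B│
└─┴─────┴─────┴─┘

Counting internal wall segments:
Total internal walls: 35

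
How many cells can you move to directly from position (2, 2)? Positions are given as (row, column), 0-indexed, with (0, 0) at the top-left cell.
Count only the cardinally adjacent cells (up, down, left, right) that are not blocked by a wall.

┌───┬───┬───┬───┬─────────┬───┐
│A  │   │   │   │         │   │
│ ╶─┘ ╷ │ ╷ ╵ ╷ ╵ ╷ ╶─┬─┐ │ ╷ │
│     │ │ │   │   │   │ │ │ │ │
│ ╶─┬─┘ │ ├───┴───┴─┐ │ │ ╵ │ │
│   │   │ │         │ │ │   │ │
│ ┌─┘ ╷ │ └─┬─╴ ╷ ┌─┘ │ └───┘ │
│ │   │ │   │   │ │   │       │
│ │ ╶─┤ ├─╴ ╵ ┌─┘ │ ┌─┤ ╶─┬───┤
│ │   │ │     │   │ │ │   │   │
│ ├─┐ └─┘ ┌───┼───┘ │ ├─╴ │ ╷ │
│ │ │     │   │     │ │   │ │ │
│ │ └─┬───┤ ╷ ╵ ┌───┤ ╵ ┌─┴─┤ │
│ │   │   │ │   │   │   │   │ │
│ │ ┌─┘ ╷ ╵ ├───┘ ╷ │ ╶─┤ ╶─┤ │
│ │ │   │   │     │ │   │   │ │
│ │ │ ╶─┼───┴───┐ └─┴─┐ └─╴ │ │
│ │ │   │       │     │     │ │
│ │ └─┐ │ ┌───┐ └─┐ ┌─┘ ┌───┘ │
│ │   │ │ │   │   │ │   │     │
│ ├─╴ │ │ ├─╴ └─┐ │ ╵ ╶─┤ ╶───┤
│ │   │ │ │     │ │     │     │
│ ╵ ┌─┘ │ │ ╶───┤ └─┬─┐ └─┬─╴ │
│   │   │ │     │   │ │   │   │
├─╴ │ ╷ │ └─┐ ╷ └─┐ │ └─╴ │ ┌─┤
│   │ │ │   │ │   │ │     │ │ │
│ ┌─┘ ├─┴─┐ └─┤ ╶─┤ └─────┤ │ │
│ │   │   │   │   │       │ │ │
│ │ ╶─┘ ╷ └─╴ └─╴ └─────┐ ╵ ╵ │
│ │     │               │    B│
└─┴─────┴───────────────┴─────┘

Checking passable neighbors of (2, 2):
Neighbors: (3, 2), (2, 3)
Count: 2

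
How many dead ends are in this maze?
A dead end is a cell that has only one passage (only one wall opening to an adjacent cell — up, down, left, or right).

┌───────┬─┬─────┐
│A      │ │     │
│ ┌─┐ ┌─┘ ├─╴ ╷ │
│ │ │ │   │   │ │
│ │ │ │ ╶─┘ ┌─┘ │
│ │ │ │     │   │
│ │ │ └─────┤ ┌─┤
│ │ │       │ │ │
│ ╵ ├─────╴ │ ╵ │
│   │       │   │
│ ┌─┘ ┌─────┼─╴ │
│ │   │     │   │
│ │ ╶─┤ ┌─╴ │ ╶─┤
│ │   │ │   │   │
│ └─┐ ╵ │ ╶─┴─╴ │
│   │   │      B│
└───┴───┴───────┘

Checking each cell for number of passages:

Dead ends found at positions:
  (0, 3)
  (0, 4)
  (0, 5)
  (1, 1)
  (3, 7)
  (7, 1)
Total dead ends: 6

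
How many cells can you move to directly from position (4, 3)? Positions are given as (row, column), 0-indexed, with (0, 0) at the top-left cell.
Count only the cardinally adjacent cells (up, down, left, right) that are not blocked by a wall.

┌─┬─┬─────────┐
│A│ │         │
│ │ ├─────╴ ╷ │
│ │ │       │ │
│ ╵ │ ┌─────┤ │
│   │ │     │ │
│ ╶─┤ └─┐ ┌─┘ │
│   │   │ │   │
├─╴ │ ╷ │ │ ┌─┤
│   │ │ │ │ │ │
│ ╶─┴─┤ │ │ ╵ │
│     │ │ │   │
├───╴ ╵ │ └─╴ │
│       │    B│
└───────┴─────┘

Checking passable neighbors of (4, 3):
Neighbors: (3, 3), (5, 3)
Count: 2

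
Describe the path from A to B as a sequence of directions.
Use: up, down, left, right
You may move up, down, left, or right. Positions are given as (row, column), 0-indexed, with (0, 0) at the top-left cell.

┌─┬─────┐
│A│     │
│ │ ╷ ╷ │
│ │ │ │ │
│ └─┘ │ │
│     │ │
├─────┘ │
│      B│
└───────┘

Finding the path and converting it to directions:
Path through cells: (0,0) → (1,0) → (2,0) → (2,1) → (2,2) → (1,2) → (0,2) → (0,3) → (1,3) → (2,3) → (3,3)
Directions: down, down, right, right, up, up, right, down, down, down

Solution:

┌─┬─────┐
│A│  ↱ ↓│
│ │ ╷ ╷ │
│↓│ │↑│↓│
│ └─┘ │ │
│↳ → ↑│↓│
├─────┘ │
│      B│
└───────┘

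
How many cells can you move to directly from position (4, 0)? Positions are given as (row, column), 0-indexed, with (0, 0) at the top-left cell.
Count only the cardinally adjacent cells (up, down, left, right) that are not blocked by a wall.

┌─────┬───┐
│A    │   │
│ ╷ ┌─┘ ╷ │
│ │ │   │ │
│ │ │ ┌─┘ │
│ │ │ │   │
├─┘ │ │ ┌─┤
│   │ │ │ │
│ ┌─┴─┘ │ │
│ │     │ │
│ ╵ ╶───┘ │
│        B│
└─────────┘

Checking passable neighbors of (4, 0):
Neighbors: (3, 0), (5, 0)
Count: 2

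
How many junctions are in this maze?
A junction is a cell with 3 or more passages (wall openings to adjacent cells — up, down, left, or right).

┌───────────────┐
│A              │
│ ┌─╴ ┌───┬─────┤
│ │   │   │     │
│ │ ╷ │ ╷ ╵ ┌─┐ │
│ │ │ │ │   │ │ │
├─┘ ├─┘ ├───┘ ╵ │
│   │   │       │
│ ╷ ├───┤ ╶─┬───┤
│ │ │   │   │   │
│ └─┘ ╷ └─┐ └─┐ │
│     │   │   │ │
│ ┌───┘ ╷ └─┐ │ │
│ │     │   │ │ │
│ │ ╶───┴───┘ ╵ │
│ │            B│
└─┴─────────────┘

Checking each cell for number of passages:

Junctions found (3+ passages):
  (0, 2): 3 passages
  (1, 2): 3 passages
  (3, 1): 3 passages
  (3, 6): 3 passages
  (5, 0): 3 passages
  (5, 3): 3 passages
  (7, 6): 3 passages
Total junctions: 7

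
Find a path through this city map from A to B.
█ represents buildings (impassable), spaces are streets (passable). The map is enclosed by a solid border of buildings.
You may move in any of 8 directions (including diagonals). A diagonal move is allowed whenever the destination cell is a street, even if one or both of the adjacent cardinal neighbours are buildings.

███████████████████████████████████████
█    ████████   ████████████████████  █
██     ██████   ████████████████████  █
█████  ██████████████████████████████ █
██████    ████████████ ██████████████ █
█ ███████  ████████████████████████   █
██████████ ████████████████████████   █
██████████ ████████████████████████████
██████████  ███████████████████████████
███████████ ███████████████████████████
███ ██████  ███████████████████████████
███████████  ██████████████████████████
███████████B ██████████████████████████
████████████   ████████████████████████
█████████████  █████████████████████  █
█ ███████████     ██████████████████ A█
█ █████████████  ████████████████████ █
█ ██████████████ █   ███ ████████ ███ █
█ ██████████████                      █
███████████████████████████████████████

Finding the shortest path from A to B:
Movement: 8-directional
Path length: 28 steps
Directions: down → down → down-left → left → left → left → left → left → left → left → left → left → left → left → left → left → left → left → left → left → left → left → up-left → up-left → up-left → up-left → up-left → up-left

Solution:

███████████████████████████████████████
█    ████████   ████████████████████  █
██     ██████   ████████████████████  █
█████  ██████████████████████████████ █
██████    ████████████ ██████████████ █
█ ███████  ████████████████████████   █
██████████ ████████████████████████   █
██████████ ████████████████████████████
██████████  ███████████████████████████
███████████ ███████████████████████████
███ ██████  ███████████████████████████
███████████  ██████████████████████████
███████████B ██████████████████████████
████████████↖  ████████████████████████
█████████████↖ █████████████████████  █
█ ███████████ ↖   ██████████████████ A█
█ █████████████↖ ████████████████████↓█
█ ██████████████↖█   ███ ████████ ███↙█
█ ██████████████ ↖←←←←←←←←←←←←←←←←←←← █
███████████████████████████████████████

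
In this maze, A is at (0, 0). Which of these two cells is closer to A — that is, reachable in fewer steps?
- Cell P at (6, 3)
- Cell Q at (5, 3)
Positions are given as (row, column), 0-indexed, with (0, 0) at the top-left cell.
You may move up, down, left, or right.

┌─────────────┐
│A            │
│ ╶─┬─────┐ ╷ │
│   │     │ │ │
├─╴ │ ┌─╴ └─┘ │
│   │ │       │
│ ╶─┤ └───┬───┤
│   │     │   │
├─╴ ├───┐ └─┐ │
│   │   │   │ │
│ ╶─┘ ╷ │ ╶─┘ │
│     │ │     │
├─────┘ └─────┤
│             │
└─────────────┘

Shortest path A → P at (6, 3): 15 steps
Shortest path A → Q at (5, 3): 14 steps

Q is closer (14 steps vs 15 steps).

Path to P:

┌─────────────┐
│A            │
│ ╶─┬─────┐ ╷ │
│↳ ↓│     │ │ │
├─╴ │ ┌─╴ └─┘ │
│↓ ↲│ │       │
│ ╶─┤ └───┬───┤
│↳ ↓│     │   │
├─╴ ├───┐ └─┐ │
│↓ ↲│↱ ↓│   │ │
│ ╶─┘ ╷ │ ╶─┘ │
│↳ → ↑│↓│     │
├─────┘ └─────┤
│      P      │
└─────────────┘

Path to Q:

┌─────────────┐
│A            │
│ ╶─┬─────┐ ╷ │
│↳ ↓│     │ │ │
├─╴ │ ┌─╴ └─┘ │
│↓ ↲│ │       │
│ ╶─┤ └───┬───┤
│↳ ↓│     │   │
├─╴ ├───┐ └─┐ │
│↓ ↲│↱ ↓│   │ │
│ ╶─┘ ╷ │ ╶─┘ │
│↳ → ↑│Q│     │
├─────┘ └─────┤
│             │
└─────────────┘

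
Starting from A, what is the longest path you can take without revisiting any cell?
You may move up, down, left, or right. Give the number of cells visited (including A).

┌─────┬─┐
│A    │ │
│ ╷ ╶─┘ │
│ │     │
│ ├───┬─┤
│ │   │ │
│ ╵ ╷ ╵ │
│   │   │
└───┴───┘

Finding longest simple path using DFS:
Start: (0, 0)
Longest path visits 10 cells
Path: A → down → down → down → right → up → right → down → right → up

Solution:

┌─────┬─┐
│A    │ │
│ ╷ ╶─┘ │
│↓│     │
│ ├───┬─┤
│↓│↱ ↓│B│
│ ╵ ╷ ╵ │
│↳ ↑│↳ ↑│
└───┴───┘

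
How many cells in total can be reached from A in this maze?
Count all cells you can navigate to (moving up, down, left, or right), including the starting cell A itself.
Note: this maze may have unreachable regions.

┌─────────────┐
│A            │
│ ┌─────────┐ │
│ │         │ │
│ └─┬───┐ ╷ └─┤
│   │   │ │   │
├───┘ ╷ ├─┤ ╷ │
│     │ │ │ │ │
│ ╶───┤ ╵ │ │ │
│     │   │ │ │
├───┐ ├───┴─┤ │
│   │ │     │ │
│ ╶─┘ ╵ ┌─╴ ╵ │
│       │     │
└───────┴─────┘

Using BFS/flood-fill to find all reachable cells from A:
Maze size: 7 × 7 = 49 total cells
38 cell(s) are walled off and cannot be reached from A.
Reachable cells: 11

Reachable region (· marks reachable cells):

┌─────────────┐
│A · · · · · ·│
│ ┌─────────┐ │
│·│         │·│
│ └─┬───┐ ╷ └─┤
│· ·│   │ │   │
├───┘ ╷ ├─┤ ╷ │
│     │ │ │ │ │
│ ╶───┤ ╵ │ │ │
│     │   │ │ │
├───┐ ├───┴─┤ │
│   │ │     │ │
│ ╶─┘ ╵ ┌─╴ ╵ │
│       │     │
└───────┴─────┘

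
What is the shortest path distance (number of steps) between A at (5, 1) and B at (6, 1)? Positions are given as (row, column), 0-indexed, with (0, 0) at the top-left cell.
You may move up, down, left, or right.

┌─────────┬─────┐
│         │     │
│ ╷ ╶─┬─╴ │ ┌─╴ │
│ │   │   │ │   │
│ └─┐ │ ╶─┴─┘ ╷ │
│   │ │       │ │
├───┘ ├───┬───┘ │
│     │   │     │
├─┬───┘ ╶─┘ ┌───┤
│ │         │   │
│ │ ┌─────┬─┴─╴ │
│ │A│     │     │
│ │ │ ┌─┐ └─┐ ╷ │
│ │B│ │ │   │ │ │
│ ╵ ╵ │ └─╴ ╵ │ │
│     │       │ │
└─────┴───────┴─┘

Finding path from (5, 1) to (6, 1):
Path: (5,1) → (6,1)
Distance: 1 steps

Solution:

┌─────────┬─────┐
│         │     │
│ ╷ ╶─┬─╴ │ ┌─╴ │
│ │   │   │ │   │
│ └─┐ │ ╶─┴─┘ ╷ │
│   │ │       │ │
├───┘ ├───┬───┘ │
│     │   │     │
├─┬───┘ ╶─┘ ┌───┤
│ │         │   │
│ │ ┌─────┬─┴─╴ │
│ │A│     │     │
│ │ │ ┌─┐ └─┐ ╷ │
│ │B│ │ │   │ │ │
│ ╵ ╵ │ └─╴ ╵ │ │
│     │       │ │
└─────┴───────┴─┘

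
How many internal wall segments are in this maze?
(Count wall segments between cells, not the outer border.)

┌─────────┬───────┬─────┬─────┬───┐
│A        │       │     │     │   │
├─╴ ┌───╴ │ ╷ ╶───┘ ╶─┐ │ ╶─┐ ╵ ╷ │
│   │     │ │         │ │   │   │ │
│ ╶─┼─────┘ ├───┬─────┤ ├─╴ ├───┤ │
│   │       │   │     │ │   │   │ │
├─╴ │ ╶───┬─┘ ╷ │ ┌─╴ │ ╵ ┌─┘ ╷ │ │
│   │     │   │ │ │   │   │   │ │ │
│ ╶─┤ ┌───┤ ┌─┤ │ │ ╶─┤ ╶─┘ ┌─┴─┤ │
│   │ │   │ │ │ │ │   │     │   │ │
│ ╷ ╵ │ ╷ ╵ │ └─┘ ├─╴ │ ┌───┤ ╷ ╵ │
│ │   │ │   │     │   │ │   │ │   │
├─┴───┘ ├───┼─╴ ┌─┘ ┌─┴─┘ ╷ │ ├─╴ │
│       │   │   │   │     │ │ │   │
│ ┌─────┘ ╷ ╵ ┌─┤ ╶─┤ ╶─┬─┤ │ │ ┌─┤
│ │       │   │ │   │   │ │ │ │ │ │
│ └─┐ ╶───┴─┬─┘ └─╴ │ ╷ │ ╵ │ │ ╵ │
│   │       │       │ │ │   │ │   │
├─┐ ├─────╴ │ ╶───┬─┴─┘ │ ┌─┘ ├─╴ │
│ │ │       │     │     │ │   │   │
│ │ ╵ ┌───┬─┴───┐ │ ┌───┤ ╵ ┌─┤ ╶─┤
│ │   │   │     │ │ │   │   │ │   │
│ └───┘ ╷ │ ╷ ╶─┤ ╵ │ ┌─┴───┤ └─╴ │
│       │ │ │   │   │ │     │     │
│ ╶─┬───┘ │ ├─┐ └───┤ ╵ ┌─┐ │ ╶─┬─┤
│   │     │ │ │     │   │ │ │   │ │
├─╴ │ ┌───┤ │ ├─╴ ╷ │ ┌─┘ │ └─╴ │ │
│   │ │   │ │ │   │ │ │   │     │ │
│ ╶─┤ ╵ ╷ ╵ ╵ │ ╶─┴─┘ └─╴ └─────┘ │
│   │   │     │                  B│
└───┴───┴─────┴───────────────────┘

Counting internal wall segments:
Total internal walls: 224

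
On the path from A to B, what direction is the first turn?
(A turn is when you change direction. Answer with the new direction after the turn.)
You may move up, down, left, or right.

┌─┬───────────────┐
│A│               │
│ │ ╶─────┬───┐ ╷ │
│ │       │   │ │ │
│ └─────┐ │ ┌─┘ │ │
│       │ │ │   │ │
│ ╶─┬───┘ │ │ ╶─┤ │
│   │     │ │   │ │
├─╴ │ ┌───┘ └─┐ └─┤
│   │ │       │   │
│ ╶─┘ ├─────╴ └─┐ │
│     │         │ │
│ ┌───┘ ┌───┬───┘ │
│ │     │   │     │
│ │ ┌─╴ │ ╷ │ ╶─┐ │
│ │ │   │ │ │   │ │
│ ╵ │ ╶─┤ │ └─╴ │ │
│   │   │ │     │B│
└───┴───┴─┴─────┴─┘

Directions: down, down, down, right, down, left, down, right, right, up, up, right, right, up, up, left, left, left, up, right, right, right, right, right, right, down, down, left, down, right, down, right, down, down, down, down
First turn direction: right

Solution:

┌─┬───────────────┐
│A│↱ → → → → → ↓  │
│ │ ╶─────┬───┐ ╷ │
│↓│↑ ← ← ↰│   │↓│ │
│ └─────┐ │ ┌─┘ │ │
│↓      │↑│ │↓ ↲│ │
│ ╶─┬───┘ │ │ ╶─┤ │
│↳ ↓│↱ → ↑│ │↳ ↓│ │
├─╴ │ ┌───┘ └─┐ └─┤
│↓ ↲│↑│       │↳ ↓│
│ ╶─┘ ├─────╴ └─┐ │
│↳ → ↑│         │↓│
│ ┌───┘ ┌───┬───┘ │
│ │     │   │    ↓│
│ │ ┌─╴ │ ╷ │ ╶─┐ │
│ │ │   │ │ │   │↓│
│ ╵ │ ╶─┤ │ └─╴ │ │
│   │   │ │     │B│
└───┴───┴─┴─────┴─┘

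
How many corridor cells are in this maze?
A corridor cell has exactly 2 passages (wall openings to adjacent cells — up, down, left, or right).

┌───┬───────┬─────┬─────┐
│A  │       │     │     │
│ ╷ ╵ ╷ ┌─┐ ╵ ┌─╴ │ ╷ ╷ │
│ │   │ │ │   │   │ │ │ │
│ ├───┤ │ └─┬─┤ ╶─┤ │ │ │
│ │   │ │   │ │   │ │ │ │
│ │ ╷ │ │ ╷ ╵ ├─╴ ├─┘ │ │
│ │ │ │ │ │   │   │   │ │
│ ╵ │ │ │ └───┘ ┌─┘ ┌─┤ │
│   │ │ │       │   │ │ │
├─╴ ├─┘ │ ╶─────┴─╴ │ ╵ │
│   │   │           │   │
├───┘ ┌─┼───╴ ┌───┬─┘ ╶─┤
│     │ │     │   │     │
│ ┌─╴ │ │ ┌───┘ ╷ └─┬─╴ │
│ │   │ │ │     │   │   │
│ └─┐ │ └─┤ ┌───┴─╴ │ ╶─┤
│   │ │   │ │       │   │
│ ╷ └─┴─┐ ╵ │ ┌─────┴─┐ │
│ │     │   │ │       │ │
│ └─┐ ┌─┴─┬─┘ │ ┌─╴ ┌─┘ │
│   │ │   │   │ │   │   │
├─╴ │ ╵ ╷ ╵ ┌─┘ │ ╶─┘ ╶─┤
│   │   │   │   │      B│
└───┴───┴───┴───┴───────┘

Counting cells with exactly 2 passages:
Total corridor cells: 112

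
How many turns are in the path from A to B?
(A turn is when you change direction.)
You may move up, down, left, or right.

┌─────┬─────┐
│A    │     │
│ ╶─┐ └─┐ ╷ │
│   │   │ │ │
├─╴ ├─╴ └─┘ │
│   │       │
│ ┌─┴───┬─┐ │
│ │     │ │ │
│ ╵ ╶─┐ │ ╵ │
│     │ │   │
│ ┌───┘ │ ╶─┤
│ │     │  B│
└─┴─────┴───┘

Directions: right, right, down, right, down, right, right, down, down, left, down, right
Number of turns: 8

Solution:

┌─────┬─────┐
│A → ↓│     │
│ ╶─┐ └─┐ ╷ │
│   │↳ ↓│ │ │
├─╴ ├─╴ └─┘ │
│   │  ↳ → ↓│
│ ┌─┴───┬─┐ │
│ │     │ │↓│
│ ╵ ╶─┐ │ ╵ │
│     │ │↓ ↲│
│ ┌───┘ │ ╶─┤
│ │     │↳ B│
└─┴─────┴───┘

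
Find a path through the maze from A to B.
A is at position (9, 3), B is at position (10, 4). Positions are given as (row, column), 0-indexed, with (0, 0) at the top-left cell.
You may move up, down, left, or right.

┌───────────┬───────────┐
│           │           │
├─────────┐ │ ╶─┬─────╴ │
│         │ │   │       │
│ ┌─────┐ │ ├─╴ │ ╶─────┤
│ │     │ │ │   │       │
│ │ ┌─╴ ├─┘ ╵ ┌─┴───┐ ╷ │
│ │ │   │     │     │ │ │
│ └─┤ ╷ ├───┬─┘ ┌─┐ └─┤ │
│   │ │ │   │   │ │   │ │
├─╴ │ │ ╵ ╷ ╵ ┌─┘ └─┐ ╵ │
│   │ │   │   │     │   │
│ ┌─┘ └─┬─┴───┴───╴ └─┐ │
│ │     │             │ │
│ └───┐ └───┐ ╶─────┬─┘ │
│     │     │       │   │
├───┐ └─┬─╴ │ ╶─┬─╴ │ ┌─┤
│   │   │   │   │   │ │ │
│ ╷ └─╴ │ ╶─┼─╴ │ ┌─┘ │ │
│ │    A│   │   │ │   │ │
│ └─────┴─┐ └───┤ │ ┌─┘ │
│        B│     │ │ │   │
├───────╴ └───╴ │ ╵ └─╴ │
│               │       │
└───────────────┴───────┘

Finding the shortest path from (9, 3) to (10, 4):
Path length: 10 steps
Directions: left → left → up → left → down → down → right → right → right → right

Solution:

┌───────────┬───────────┐
│           │           │
├─────────┐ │ ╶─┬─────╴ │
│         │ │   │       │
│ ┌─────┐ │ ├─╴ │ ╶─────┤
│ │     │ │ │   │       │
│ │ ┌─╴ ├─┘ ╵ ┌─┴───┐ ╷ │
│ │ │   │     │     │ │ │
│ └─┤ ╷ ├───┬─┘ ┌─┐ └─┤ │
│   │ │ │   │   │ │   │ │
├─╴ │ │ ╵ ╷ ╵ ┌─┘ └─┐ ╵ │
│   │ │   │   │     │   │
│ ┌─┘ └─┬─┴───┴───╴ └─┐ │
│ │     │             │ │
│ └───┐ └───┐ ╶─────┬─┘ │
│     │     │       │   │
├───┐ └─┬─╴ │ ╶─┬─╴ │ ┌─┤
│↓ ↰│   │   │   │   │ │ │
│ ╷ └─╴ │ ╶─┼─╴ │ ┌─┘ │ │
│↓│↑ ← A│   │   │ │   │ │
│ └─────┴─┐ └───┤ │ ┌─┘ │
│↳ → → → B│     │ │ │   │
├───────╴ └───╴ │ ╵ └─╴ │
│               │       │
└───────────────┴───────┘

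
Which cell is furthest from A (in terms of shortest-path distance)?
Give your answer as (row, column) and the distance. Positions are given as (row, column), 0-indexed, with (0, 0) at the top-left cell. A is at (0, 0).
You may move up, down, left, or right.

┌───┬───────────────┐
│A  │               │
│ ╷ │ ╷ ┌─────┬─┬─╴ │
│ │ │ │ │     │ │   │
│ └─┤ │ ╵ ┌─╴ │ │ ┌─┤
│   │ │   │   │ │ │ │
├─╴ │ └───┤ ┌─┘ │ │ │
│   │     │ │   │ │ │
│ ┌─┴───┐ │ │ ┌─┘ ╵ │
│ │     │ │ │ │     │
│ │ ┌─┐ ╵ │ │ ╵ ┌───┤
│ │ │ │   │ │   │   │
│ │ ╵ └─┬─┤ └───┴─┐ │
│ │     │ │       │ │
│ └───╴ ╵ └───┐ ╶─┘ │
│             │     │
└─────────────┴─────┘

Computing BFS distances from A to all cells:
Furthest cell: (5, 8)
Distance: 49 steps

Path from A to the furthest cell:

┌───┬───────────────┐
│A  │↱ ↓            │
│ ╷ │ ╷ ┌─────┬─┬─╴ │
│↓│ │↑│↓│↱ → ↓│ │   │
│ └─┤ │ ╵ ┌─╴ │ │ ┌─┤
│↳ ↓│↑│↳ ↑│↓ ↲│ │ │ │
├─╴ │ └───┤ ┌─┘ │ │ │
│↓ ↲│↑ ← ↰│↓│   │ │ │
│ ┌─┴───┐ │ │ ┌─┘ ╵ │
│↓│↱ → ↓│↑│↓│ │     │
│ │ ┌─┐ ╵ │ │ ╵ ┌───┤
│↓│↑│ │↳ ↑│↓│   │B ↰│
│ │ ╵ └─┬─┤ └───┴─┐ │
│↓│↑ ← ↰│ │↳ → ↓  │↑│
│ └───╴ ╵ └───┐ ╶─┘ │
│↳ → → ↑      │↳ → ↑│
└─────────────┴─────┘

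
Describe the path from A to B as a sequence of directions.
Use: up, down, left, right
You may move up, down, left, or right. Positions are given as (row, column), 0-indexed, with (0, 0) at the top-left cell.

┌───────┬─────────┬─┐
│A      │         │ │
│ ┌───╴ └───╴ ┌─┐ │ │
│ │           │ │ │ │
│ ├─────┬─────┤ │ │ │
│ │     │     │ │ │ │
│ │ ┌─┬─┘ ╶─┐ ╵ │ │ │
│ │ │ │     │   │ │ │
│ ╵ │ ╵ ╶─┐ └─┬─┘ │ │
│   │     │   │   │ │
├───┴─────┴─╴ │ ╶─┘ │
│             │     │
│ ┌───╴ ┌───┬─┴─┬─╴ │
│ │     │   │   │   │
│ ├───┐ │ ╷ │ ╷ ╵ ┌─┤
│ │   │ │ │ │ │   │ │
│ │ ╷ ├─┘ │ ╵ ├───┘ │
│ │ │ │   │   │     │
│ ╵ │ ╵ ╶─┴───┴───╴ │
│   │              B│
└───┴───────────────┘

Finding the path and converting it to directions:
Path through cells: (0,0) → (0,1) → (0,2) → (0,3) → (1,3) → (1,4) → (1,5) → (1,6) → (0,6) → (0,7) → (0,8) → (1,8) → (2,8) → (3,8) → (4,8) → (4,7) → (5,7) → (5,8) → (5,9) → (6,9) → (6,8) → (7,8) → (7,7) → (6,7) → (6,6) → (7,6) → (8,6) → (8,5) → (7,5) → (6,5) → (6,4) → (7,4) → (8,4) → (8,3) → (9,3) → (9,4) → (9,5) → (9,6) → (9,7) → (9,8) → (9,9)
Directions: right, right, right, down, right, right, right, up, right, right, down, down, down, down, left, down, right, right, down, left, down, left, up, left, down, down, left, up, up, left, down, down, left, down, right, right, right, right, right, right

Solution:

┌───────┬─────────┬─┐
│A → → ↓│    ↱ → ↓│ │
│ ┌───╴ └───╴ ┌─┐ │ │
│ │    ↳ → → ↑│ │↓│ │
│ ├─────┬─────┤ │ │ │
│ │     │     │ │↓│ │
│ │ ┌─┬─┘ ╶─┐ ╵ │ │ │
│ │ │ │     │   │↓│ │
│ ╵ │ ╵ ╶─┐ └─┬─┘ │ │
│   │     │   │↓ ↲│ │
├───┴─────┴─╴ │ ╶─┘ │
│             │↳ → ↓│
│ ┌───╴ ┌───┬─┴─┬─╴ │
│ │     │↓ ↰│↓ ↰│↓ ↲│
│ ├───┐ │ ╷ │ ╷ ╵ ┌─┤
│ │   │ │↓│↑│↓│↑ ↲│ │
│ │ ╷ ├─┘ │ ╵ ├───┘ │
│ │ │ │↓ ↲│↑ ↲│     │
│ ╵ │ ╵ ╶─┴───┴───╴ │
│   │  ↳ → → → → → B│
└───┴───────────────┘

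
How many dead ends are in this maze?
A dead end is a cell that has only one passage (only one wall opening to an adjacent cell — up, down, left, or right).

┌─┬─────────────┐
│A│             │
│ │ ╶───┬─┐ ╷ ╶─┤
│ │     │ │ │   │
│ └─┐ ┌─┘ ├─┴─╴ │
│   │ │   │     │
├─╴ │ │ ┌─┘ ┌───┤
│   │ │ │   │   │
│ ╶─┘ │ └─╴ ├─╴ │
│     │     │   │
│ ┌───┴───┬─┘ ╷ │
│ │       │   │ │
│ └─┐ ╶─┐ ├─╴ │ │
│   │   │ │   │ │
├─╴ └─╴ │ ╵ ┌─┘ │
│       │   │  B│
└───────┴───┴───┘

Checking each cell for number of passages:

Dead ends found at positions:
  (0, 0)
  (0, 7)
  (1, 3)
  (1, 4)
  (1, 5)
  (3, 4)
  (3, 6)
  (5, 1)
  (5, 5)
  (7, 0)
  (7, 6)
Total dead ends: 11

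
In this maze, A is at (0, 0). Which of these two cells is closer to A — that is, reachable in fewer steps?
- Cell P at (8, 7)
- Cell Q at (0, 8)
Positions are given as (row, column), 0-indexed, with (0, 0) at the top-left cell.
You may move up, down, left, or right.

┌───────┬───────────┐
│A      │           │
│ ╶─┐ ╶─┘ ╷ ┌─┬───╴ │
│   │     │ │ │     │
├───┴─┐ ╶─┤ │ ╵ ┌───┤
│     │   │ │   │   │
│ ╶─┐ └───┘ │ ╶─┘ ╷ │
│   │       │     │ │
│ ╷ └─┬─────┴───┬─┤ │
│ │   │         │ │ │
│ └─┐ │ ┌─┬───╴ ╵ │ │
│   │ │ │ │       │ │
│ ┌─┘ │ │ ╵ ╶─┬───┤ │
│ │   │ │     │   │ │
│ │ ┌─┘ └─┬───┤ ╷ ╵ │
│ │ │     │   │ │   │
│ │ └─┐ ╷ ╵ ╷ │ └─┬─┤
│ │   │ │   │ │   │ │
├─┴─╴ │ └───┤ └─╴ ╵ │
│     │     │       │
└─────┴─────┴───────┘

Shortest path A → P at (8, 7): 31 steps
Shortest path A → Q at (0, 8): 10 steps

Q is closer (10 steps vs 31 steps).

Path to P:

┌───────┬───────────┐
│A → ↓  │↱ → → → → ↓│
│ ╶─┐ ╶─┘ ╷ ┌─┬───╴ │
│   │↳ → ↑│ │ │↓ ← ↲│
├───┴─┐ ╶─┤ │ ╵ ┌───┤
│     │   │ │↓ ↲│↱ ↓│
│ ╶─┐ └───┘ │ ╶─┘ ╷ │
│   │       │↳ → ↑│↓│
│ ╷ └─┬─────┴───┬─┤ │
│ │   │         │ │↓│
│ └─┐ │ ┌─┬───╴ ╵ │ │
│   │ │ │ │       │↓│
│ ┌─┘ │ │ ╵ ╶─┬───┤ │
│ │   │ │     │↓ ↰│↓│
│ │ ┌─┘ └─┬───┤ ╷ ╵ │
│ │ │     │   │↓│↑ ↲│
│ │ └─┐ ╷ ╵ ╷ │ └─┬─┤
│ │   │ │   │ │P  │ │
├─┴─╴ │ └───┤ └─╴ ╵ │
│     │     │       │
└─────┴─────┴───────┘

Path to Q:

┌───────┬───────────┐
│A → ↓  │↱ → → → Q  │
│ ╶─┐ ╶─┘ ╷ ┌─┬───╴ │
│   │↳ → ↑│ │ │     │
├───┴─┐ ╶─┤ │ ╵ ┌───┤
│     │   │ │   │   │
│ ╶─┐ └───┘ │ ╶─┘ ╷ │
│   │       │     │ │
│ ╷ └─┬─────┴───┬─┤ │
│ │   │         │ │ │
│ └─┐ │ ┌─┬───╴ ╵ │ │
│   │ │ │ │       │ │
│ ┌─┘ │ │ ╵ ╶─┬───┤ │
│ │   │ │     │   │ │
│ │ ┌─┘ └─┬───┤ ╷ ╵ │
│ │ │     │   │ │   │
│ │ └─┐ ╷ ╵ ╷ │ └─┬─┤
│ │   │ │   │ │   │ │
├─┴─╴ │ └───┤ └─╴ ╵ │
│     │     │       │
└─────┴─────┴───────┘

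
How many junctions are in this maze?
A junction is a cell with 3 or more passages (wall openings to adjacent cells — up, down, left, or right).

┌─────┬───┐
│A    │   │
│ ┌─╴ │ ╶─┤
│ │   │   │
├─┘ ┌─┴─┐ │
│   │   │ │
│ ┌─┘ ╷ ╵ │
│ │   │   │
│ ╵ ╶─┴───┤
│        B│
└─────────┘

Checking each cell for number of passages:

Junctions found (3+ passages):
  (4, 1): 3 passages
Total junctions: 1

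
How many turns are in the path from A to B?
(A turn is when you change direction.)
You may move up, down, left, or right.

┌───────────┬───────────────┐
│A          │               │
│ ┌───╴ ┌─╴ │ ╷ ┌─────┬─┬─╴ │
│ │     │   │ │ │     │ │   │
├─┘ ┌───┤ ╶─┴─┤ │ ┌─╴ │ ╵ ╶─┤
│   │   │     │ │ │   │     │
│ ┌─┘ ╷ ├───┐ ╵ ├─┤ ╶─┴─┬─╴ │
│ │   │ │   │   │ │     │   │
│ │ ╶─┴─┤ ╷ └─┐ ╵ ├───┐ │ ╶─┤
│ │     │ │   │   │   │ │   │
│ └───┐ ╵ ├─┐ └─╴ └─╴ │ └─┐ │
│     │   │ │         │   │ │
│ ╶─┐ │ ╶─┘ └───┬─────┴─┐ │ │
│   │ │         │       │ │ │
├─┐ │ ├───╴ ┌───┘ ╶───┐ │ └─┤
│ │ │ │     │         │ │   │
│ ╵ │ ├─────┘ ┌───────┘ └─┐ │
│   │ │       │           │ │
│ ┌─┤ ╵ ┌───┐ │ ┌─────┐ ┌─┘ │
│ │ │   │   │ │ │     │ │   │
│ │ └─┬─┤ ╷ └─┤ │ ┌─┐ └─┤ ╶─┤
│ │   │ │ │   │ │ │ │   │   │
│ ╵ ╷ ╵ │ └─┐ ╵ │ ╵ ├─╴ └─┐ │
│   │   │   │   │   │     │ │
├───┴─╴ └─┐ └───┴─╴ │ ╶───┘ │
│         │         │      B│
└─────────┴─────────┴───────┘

Directions: right, right, right, down, left, left, down, left, down, down, down, right, right, down, down, down, down, right, up, right, right, right, up, right, right, up, right, right, right, down, down, left, left, left, left, down, down, down, left, up, left, up, left, down, down, right, down, right, right, right, right, up, left, up, up, right, right, down, right, down, left, down, right, right, right
Number of turns: 36

Solution:

┌───────────┬───────────────┐
│A → → ↓    │               │
│ ┌───╴ ┌─╴ │ ╷ ┌─────┬─┬─╴ │
│ │↓ ← ↲│   │ │ │     │ │   │
├─┘ ┌───┤ ╶─┴─┤ │ ┌─╴ │ ╵ ╶─┤
│↓ ↲│   │     │ │ │   │     │
│ ┌─┘ ╷ ├───┐ ╵ ├─┤ ╶─┴─┬─╴ │
│↓│   │ │   │   │ │     │   │
│ │ ╶─┴─┤ ╷ └─┐ ╵ ├───┐ │ ╶─┤
│↓│     │ │   │   │   │ │   │
│ └───┐ ╵ ├─┐ └─╴ └─╴ │ └─┐ │
│↳ → ↓│   │ │         │   │ │
│ ╶─┐ │ ╶─┘ └───┬─────┴─┐ │ │
│   │↓│         │↱ → → ↓│ │ │
├─┐ │ ├───╴ ┌───┘ ╶───┐ │ └─┤
│ │ │↓│     │↱ → ↑    │↓│   │
│ ╵ │ ├─────┘ ┌───────┘ └─┐ │
│   │↓│↱ → → ↑│↓ ← ← ← ↲  │ │
│ ┌─┤ ╵ ┌───┐ │ ┌─────┐ ┌─┘ │
│ │ │↳ ↑│↓ ↰│ │↓│↱ → ↓│ │   │
│ │ └─┬─┤ ╷ └─┤ │ ┌─┐ └─┤ ╶─┤
│ │   │ │↓│↑ ↰│↓│↑│ │↳ ↓│   │
│ ╵ ╷ ╵ │ └─┐ ╵ │ ╵ ├─╴ └─┐ │
│   │   │↳ ↓│↑ ↲│↑ ↰│↓ ↲  │ │
├───┴─╴ └─┐ └───┴─╴ │ ╶───┘ │
│         │↳ → → → ↑│↳ → → B│
└─────────┴─────────┴───────┘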